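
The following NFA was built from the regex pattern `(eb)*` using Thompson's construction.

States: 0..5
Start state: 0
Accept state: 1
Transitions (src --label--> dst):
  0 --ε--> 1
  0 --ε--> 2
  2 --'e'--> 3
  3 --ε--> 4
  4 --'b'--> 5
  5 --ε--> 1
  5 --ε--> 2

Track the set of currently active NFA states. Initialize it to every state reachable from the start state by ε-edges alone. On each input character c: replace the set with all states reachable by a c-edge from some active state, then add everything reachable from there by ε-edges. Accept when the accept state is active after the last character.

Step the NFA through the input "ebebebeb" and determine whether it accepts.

initial (ε-close {0}): {0,1,2}
'e' @ 1: {3,4}
'b' @ 2: {1,2,5}  (accept∈set)
'e' @ 3: {3,4}
'b' @ 4: {1,2,5}  (accept∈set)
'e' @ 5: {3,4}
'b' @ 6: {1,2,5}  (accept∈set)
'e' @ 7: {3,4}
'b' @ 8: {1,2,5}  (accept∈set)
end set {1,2,5} — state 1 in

Answer: ACCEPT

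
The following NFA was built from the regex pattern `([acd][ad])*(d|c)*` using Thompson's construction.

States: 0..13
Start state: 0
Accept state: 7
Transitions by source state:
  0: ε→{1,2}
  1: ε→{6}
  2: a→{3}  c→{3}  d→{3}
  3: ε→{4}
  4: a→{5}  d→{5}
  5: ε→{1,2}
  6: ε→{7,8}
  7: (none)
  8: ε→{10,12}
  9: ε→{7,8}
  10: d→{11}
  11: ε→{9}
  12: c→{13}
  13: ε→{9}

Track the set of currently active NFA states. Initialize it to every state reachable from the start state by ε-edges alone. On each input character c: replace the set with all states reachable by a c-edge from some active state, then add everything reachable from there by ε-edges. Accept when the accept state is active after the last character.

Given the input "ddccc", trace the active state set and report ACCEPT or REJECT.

initial (ε-close {0}): {0,1,2,6,7,8,10,12}
'd' @ 1: {3,4,7,8,9,10,11,12}  [accepting]
'd' @ 2: {1,2,5,6,7,8,9,10,11,12}  [accepting]
'c' @ 3: {3,4,7,8,9,10,12,13}  [accepting]
'c' @ 4: {7,8,9,10,12,13}  [accepting]
'c' @ 5: {7,8,9,10,12,13}  [accepting]
after full input: {7,8,9,10,12,13}  (accept=7 in)

Answer: ACCEPT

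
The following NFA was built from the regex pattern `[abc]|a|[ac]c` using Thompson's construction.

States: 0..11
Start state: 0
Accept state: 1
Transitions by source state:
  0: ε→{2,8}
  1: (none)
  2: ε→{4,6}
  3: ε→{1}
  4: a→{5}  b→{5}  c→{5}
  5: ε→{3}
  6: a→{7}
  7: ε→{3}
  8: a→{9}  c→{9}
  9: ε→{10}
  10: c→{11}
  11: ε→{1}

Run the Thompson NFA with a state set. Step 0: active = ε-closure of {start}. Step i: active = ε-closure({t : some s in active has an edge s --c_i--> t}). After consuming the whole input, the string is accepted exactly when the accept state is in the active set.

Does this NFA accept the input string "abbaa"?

Answer: REJECT

Steps:
S₀ = ε-closure({0}) = {0,2,4,6,8}
'a' @ 1: {1,3,5,7,9,10}  (accept∈set)
'b' @ 2: {}  — dead — no transitions
rest 'baa' ignored (set empty)
final: {}; accept 1 not in set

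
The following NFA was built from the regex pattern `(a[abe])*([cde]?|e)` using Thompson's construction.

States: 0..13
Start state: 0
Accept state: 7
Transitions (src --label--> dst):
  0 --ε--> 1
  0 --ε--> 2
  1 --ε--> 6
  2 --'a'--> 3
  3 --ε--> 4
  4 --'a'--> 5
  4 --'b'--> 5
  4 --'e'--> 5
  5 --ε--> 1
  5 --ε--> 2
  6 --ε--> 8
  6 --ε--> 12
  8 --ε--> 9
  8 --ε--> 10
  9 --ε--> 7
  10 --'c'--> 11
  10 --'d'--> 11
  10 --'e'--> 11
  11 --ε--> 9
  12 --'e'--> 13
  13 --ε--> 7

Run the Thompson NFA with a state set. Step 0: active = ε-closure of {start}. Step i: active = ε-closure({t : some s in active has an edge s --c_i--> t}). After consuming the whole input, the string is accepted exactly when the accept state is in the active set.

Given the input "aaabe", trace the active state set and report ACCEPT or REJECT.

Answer: ACCEPT

Trace:
start: ε-closure({0}) = {0,1,2,6,7,8,9,10,12}
'a' @ 1: {3,4}
'a' @ 2: {1,2,5,6,7,8,9,10,12}  [accepting]
'a' @ 3: {3,4}
'b' @ 4: {1,2,5,6,7,8,9,10,12}  [accepting]
'e' @ 5: {7,9,11,13}  [accepting]
end set {7,9,11,13} — state 7 in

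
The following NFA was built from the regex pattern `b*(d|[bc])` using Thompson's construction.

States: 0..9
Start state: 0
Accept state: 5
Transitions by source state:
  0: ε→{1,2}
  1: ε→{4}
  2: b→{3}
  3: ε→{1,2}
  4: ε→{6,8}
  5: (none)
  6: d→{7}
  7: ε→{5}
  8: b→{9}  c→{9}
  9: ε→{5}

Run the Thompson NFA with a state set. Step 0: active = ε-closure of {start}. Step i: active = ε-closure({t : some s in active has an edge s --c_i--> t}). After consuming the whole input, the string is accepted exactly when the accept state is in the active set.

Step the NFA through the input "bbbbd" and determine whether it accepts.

Answer: ACCEPT

Derivation:
start: ε-closure({0}) = {0,1,2,4,6,8}
'b' @ 1: {1,2,3,4,5,6,8,9}  ✓accept
'b' @ 2: {1,2,3,4,5,6,8,9}  ✓accept
'b' @ 3: {1,2,3,4,5,6,8,9}  ✓accept
'b' @ 4: {1,2,3,4,5,6,8,9}  ✓accept
'd' @ 5: {5,7}  ✓accept
final: {5,7}; accept 5 in set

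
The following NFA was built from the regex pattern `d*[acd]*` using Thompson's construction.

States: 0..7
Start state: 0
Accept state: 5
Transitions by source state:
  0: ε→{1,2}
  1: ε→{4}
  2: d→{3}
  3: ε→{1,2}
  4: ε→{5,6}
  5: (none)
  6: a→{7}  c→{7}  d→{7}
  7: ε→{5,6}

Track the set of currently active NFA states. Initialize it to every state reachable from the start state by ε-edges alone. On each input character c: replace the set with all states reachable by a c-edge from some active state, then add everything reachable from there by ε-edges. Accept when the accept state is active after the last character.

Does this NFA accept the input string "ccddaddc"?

Answer: ACCEPT

Trace:
start: ε-closure({0}) = {0,1,2,4,5,6}
'c' @ 1: {5,6,7}  ✓accept
'c' @ 2: {5,6,7}  ✓accept
'd' @ 3: {5,6,7}  ✓accept
'd' @ 4: {5,6,7}  ✓accept
'a' @ 5: {5,6,7}  ✓accept
'd' @ 6: {5,6,7}  ✓accept
'd' @ 7: {5,6,7}  ✓accept
'c' @ 8: {5,6,7}  ✓accept
end set {5,6,7} — state 5 in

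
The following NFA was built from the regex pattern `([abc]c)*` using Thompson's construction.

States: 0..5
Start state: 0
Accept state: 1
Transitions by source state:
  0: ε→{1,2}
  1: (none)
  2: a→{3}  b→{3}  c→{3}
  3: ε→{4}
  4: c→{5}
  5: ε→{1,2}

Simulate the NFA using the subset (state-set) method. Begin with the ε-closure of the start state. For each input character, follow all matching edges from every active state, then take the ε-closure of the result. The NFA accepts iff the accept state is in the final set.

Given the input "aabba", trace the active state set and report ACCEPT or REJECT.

Answer: REJECT

Steps:
S₀ = ε-closure({0}) = {0,1,2}
'a' @ 1: {3,4}
'a' @ 2: {}  — state set empty
rest 'bba' ignored (set empty)
final: {}; accept 1 not in set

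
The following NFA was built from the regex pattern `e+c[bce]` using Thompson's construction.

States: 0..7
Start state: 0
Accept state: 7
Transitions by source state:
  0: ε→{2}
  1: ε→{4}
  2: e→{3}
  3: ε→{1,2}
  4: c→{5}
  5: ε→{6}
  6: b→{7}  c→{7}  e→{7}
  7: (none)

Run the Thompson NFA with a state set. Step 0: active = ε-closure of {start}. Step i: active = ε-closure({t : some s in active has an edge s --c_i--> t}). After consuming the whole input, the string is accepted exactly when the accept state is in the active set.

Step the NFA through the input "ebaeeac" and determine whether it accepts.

Answer: REJECT

Trace:
initial (ε-close {0}): {0,2}
'e' @ 1: {1,2,3,4}
'b' @ 2: {}  — state set empty
rest 'aeeac' ignored (set empty)
end set {} — state 7 not in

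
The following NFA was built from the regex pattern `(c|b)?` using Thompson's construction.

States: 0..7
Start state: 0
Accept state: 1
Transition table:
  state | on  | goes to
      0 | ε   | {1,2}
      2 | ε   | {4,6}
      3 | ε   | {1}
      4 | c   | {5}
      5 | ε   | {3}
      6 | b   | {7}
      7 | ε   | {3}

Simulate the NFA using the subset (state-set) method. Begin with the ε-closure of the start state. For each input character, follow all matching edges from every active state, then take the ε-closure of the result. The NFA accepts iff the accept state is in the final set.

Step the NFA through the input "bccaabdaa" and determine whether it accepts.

Answer: REJECT

Trace:
S₀ = ε-closure({0}) = {0,1,2,4,6}
'b' @ 1: {1,3,7}  (accept∈set)
'c' @ 2: {}  — state set empty
rest 'caabdaa' ignored (set empty)
end set {} — state 1 not in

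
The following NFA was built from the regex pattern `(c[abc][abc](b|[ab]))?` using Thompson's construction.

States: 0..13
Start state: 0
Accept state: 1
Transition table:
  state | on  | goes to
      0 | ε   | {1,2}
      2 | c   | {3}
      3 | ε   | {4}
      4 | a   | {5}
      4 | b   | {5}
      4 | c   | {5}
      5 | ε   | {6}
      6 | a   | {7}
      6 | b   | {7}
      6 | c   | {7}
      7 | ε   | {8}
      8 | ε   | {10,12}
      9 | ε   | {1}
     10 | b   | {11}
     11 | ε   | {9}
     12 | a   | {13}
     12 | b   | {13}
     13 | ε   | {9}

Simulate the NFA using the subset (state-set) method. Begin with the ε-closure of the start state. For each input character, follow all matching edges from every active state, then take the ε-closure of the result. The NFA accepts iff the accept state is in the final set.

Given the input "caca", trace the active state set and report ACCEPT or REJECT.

start: ε-closure({0}) = {0,1,2}
'c' @ 1: {3,4}
'a' @ 2: {5,6}
'c' @ 3: {7,8,10,12}
'a' @ 4: {1,9,13}  ✓accept
final: {1,9,13}; accept 1 in set

Answer: ACCEPT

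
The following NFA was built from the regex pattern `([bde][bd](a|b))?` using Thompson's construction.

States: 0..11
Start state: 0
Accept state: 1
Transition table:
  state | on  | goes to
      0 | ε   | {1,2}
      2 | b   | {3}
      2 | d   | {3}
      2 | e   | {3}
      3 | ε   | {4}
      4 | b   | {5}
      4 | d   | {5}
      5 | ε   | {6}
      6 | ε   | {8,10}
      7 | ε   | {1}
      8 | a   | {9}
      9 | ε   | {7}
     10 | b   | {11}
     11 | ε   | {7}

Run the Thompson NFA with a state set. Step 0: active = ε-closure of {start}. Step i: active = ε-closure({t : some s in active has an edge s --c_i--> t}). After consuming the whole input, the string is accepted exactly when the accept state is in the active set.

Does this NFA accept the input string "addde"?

Answer: REJECT

Steps:
start: ε-closure({0}) = {0,1,2}
'a' @ 1: {}  — state set empty
rest 'ddde' ignored (set empty)
final: {}; accept 1 not in set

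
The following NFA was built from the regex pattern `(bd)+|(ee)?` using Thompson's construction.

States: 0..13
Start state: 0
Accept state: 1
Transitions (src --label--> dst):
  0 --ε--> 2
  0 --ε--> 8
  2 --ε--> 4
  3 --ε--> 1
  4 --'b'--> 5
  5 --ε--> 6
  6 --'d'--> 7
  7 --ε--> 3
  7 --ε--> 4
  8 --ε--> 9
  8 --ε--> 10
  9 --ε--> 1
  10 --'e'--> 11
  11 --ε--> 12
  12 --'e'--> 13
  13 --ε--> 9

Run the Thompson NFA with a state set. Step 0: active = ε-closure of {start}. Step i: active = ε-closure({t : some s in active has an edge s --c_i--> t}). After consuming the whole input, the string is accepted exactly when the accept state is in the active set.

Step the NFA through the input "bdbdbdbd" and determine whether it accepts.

start: ε-closure({0}) = {0,1,2,4,8,9,10}
'b' @ 1: {5,6}
'd' @ 2: {1,3,4,7}  [accepting]
'b' @ 3: {5,6}
'd' @ 4: {1,3,4,7}  [accepting]
'b' @ 5: {5,6}
'd' @ 6: {1,3,4,7}  [accepting]
'b' @ 7: {5,6}
'd' @ 8: {1,3,4,7}  [accepting]
after full input: {1,3,4,7}  (accept=1 in)

Answer: ACCEPT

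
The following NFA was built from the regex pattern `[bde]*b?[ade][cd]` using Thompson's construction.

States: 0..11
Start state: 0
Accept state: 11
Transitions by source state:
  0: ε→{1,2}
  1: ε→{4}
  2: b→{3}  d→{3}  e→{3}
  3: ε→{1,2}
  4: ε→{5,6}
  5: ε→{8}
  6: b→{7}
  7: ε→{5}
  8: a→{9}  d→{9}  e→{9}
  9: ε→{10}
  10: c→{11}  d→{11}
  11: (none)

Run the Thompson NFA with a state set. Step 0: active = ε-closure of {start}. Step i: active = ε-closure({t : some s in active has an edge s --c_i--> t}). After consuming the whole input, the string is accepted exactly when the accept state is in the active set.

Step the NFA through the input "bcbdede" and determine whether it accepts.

start: ε-closure({0}) = {0,1,2,4,5,6,8}
'b' @ 1: {1,2,3,4,5,6,7,8}
'c' @ 2: {}  — state set empty
rest 'bdede' ignored (set empty)
final: {}; accept 11 not in set

Answer: REJECT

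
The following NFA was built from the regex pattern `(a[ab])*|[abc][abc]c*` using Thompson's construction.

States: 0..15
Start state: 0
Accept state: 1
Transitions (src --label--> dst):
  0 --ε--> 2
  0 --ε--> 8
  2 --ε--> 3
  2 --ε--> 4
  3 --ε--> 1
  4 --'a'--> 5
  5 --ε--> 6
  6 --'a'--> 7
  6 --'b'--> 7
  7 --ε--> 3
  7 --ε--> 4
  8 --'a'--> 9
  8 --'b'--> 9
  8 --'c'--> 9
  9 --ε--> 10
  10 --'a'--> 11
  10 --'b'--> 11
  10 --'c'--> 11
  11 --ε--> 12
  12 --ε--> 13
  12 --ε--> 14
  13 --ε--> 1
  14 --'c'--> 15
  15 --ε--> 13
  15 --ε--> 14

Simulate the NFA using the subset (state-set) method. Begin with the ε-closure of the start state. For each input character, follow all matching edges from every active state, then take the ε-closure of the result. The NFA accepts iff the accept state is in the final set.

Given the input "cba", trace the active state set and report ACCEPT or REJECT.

Answer: REJECT

Trace:
initial (ε-close {0}): {0,1,2,3,4,8}
'c' @ 1: {9,10}
'b' @ 2: {1,11,12,13,14}  (accept∈set)
'a' @ 3: {}  — state set empty
final: {}; accept 1 not in set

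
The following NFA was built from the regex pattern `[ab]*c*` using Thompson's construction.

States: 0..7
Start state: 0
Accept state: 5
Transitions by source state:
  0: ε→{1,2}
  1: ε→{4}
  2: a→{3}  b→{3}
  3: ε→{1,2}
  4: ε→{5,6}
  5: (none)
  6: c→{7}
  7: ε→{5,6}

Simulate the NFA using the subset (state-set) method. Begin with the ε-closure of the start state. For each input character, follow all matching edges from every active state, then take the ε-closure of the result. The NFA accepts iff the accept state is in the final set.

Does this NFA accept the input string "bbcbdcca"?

Answer: REJECT

Derivation:
initial (ε-close {0}): {0,1,2,4,5,6}
'b' @ 1: {1,2,3,4,5,6}  (accept∈set)
'b' @ 2: {1,2,3,4,5,6}  (accept∈set)
'c' @ 3: {5,6,7}  (accept∈set)
'b' @ 4: {}  — no active states
rest 'dcca' ignored (set empty)
end set {} — state 5 not in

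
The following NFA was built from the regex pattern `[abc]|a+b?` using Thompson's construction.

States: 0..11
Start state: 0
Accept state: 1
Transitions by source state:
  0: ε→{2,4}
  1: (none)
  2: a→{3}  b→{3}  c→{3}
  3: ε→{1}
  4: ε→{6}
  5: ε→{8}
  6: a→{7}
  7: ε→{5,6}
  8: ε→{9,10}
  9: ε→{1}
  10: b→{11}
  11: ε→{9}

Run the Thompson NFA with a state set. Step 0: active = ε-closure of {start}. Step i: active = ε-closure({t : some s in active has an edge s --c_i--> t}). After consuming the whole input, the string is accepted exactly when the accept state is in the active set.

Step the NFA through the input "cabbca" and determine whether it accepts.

Answer: REJECT

Trace:
start: ε-closure({0}) = {0,2,4,6}
'c' @ 1: {1,3}  [accepting]
'a' @ 2: {}  — dead — no transitions
rest 'bbca' ignored (set empty)
final: {}; accept 1 not in set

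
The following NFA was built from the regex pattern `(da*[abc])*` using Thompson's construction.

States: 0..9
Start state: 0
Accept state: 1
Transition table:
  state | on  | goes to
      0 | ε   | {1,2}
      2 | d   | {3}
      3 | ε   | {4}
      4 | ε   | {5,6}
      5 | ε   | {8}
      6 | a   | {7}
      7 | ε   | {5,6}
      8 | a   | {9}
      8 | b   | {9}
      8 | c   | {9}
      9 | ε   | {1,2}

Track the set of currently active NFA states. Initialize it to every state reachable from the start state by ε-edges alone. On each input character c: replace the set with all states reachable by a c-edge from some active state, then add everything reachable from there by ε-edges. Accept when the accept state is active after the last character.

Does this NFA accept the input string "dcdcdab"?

Answer: ACCEPT

Trace:
start: ε-closure({0}) = {0,1,2}
'd' @ 1: {3,4,5,6,8}
'c' @ 2: {1,2,9}  (accept∈set)
'd' @ 3: {3,4,5,6,8}
'c' @ 4: {1,2,9}  (accept∈set)
'd' @ 5: {3,4,5,6,8}
'a' @ 6: {1,2,5,6,7,8,9}  (accept∈set)
'b' @ 7: {1,2,9}  (accept∈set)
end set {1,2,9} — state 1 in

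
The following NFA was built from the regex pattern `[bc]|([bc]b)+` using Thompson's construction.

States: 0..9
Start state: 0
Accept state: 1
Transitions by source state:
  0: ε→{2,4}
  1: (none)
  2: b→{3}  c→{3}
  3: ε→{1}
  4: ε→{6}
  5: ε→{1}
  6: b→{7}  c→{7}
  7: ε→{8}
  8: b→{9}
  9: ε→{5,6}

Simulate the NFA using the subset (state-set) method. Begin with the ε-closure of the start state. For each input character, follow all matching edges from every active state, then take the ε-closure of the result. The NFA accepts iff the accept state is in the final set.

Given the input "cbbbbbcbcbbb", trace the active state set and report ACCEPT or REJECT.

Answer: ACCEPT

Steps:
start: ε-closure({0}) = {0,2,4,6}
'c' @ 1: {1,3,7,8}  (accept∈set)
'b' @ 2: {1,5,6,9}  (accept∈set)
'b' @ 3: {7,8}
'b' @ 4: {1,5,6,9}  (accept∈set)
'b' @ 5: {7,8}
'b' @ 6: {1,5,6,9}  (accept∈set)
'c' @ 7: {7,8}
'b' @ 8: {1,5,6,9}  (accept∈set)
'c' @ 9: {7,8}
'b' @ 10: {1,5,6,9}  (accept∈set)
'b' @ 11: {7,8}
'b' @ 12: {1,5,6,9}  (accept∈set)
final: {1,5,6,9}; accept 1 in set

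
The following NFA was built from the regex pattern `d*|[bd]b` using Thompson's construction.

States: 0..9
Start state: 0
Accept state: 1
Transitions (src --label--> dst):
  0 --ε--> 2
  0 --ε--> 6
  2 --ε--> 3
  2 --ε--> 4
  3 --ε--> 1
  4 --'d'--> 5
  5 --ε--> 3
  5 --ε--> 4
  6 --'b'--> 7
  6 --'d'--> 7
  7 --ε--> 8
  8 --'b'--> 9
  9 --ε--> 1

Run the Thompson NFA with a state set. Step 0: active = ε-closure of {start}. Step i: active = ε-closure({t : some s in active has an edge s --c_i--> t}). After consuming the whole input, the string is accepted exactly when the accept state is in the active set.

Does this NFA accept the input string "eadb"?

Answer: REJECT

Derivation:
start: ε-closure({0}) = {0,1,2,3,4,6}
'e' @ 1: {}  — state set empty
rest 'adb' ignored (set empty)
end set {} — state 1 not in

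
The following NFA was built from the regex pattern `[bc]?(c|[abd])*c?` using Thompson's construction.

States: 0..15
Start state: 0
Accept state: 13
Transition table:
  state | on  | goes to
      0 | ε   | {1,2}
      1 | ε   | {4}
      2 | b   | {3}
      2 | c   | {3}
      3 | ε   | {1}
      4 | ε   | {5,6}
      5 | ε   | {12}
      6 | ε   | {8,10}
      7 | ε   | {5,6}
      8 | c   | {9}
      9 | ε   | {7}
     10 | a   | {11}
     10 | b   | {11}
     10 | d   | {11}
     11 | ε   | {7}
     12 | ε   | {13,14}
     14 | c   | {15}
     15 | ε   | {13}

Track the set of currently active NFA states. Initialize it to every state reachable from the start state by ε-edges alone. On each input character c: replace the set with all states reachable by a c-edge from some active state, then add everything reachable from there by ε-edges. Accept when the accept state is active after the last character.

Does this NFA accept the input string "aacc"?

initial (ε-close {0}): {0,1,2,4,5,6,8,10,12,13,14}
'a' @ 1: {5,6,7,8,10,11,12,13,14}  (accept∈set)
'a' @ 2: {5,6,7,8,10,11,12,13,14}  (accept∈set)
'c' @ 3: {5,6,7,8,9,10,12,13,14,15}  (accept∈set)
'c' @ 4: {5,6,7,8,9,10,12,13,14,15}  (accept∈set)
end set {5,6,7,8,9,10,12,13,14,15} — state 13 in

Answer: ACCEPT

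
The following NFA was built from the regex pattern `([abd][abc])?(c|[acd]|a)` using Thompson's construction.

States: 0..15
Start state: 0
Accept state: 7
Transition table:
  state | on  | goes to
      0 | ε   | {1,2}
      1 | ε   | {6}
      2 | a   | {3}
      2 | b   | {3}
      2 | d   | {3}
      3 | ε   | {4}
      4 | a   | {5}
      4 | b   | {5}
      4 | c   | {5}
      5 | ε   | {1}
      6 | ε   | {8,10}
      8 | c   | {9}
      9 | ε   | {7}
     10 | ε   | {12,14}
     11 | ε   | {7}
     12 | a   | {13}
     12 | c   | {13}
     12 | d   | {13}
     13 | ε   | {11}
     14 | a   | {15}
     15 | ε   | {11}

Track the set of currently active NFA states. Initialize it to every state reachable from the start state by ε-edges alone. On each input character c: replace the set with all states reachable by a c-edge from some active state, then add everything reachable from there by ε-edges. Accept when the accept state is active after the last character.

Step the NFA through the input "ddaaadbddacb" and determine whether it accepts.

Answer: REJECT

Trace:
start: ε-closure({0}) = {0,1,2,6,8,10,12,14}
'd' @ 1: {3,4,7,11,13}  (accept∈set)
'd' @ 2: {}  — state set empty
rest 'aaadbddacb' ignored (set empty)
end set {} — state 7 not in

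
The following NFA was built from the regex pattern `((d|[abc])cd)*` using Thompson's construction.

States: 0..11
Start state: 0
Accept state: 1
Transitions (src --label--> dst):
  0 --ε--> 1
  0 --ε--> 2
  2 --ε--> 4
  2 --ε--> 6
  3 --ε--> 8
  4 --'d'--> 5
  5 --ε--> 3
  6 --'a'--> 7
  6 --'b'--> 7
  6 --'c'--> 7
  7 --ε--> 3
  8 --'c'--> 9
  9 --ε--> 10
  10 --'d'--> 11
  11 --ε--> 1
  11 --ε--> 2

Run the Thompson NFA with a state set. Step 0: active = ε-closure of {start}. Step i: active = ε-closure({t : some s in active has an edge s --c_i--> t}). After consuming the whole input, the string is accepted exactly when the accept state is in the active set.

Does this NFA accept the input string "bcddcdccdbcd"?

initial (ε-close {0}): {0,1,2,4,6}
'b' @ 1: {3,7,8}
'c' @ 2: {9,10}
'd' @ 3: {1,2,4,6,11}  ✓accept
'd' @ 4: {3,5,8}
'c' @ 5: {9,10}
'd' @ 6: {1,2,4,6,11}  ✓accept
'c' @ 7: {3,7,8}
'c' @ 8: {9,10}
'd' @ 9: {1,2,4,6,11}  ✓accept
'b' @ 10: {3,7,8}
'c' @ 11: {9,10}
'd' @ 12: {1,2,4,6,11}  ✓accept
final: {1,2,4,6,11}; accept 1 in set

Answer: ACCEPT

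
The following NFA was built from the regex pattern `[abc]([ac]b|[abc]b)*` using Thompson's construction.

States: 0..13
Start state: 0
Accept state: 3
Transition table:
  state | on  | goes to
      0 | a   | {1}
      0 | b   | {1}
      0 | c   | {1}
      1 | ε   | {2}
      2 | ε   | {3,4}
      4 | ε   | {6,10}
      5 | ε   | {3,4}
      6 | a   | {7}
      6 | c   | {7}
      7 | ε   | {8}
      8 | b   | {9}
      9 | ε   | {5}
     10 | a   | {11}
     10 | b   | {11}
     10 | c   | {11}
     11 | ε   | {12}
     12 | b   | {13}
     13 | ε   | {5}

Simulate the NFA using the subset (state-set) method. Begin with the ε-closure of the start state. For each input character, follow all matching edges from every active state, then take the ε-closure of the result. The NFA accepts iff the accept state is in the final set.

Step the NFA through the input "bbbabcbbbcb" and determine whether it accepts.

Answer: ACCEPT

Steps:
S₀ = ε-closure({0}) = {0}
'b' @ 1: {1,2,3,4,6,10}  [accepting]
'b' @ 2: {11,12}
'b' @ 3: {3,4,5,6,10,13}  [accepting]
'a' @ 4: {7,8,11,12}
'b' @ 5: {3,4,5,6,9,10,13}  [accepting]
'c' @ 6: {7,8,11,12}
'b' @ 7: {3,4,5,6,9,10,13}  [accepting]
'b' @ 8: {11,12}
'b' @ 9: {3,4,5,6,10,13}  [accepting]
'c' @ 10: {7,8,11,12}
'b' @ 11: {3,4,5,6,9,10,13}  [accepting]
end set {3,4,5,6,9,10,13} — state 3 in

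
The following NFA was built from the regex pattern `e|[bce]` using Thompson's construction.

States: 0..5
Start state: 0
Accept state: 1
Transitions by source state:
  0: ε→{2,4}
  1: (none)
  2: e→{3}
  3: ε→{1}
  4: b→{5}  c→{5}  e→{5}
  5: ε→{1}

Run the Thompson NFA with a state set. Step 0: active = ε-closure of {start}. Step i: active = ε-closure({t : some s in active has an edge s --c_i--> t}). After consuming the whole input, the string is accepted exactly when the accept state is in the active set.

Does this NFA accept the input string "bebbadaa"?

Answer: REJECT

Trace:
initial (ε-close {0}): {0,2,4}
'b' @ 1: {1,5}  ✓accept
'e' @ 2: {}  — dead — no transitions
rest 'bbadaa' ignored (set empty)
after full input: {}  (accept=1 not in)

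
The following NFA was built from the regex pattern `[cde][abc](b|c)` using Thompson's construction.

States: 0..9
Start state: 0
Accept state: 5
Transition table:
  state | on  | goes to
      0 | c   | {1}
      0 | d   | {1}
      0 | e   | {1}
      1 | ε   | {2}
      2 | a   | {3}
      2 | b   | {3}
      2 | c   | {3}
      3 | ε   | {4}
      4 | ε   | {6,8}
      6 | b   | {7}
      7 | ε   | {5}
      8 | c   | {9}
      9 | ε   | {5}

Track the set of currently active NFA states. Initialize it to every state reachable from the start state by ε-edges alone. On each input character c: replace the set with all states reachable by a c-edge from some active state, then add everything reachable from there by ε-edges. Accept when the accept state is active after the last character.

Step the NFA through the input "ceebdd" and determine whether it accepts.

Answer: REJECT

Steps:
start: ε-closure({0}) = {0}
'c' @ 1: {1,2}
'e' @ 2: {}  — state set empty
rest 'ebdd' ignored (set empty)
end set {} — state 5 not in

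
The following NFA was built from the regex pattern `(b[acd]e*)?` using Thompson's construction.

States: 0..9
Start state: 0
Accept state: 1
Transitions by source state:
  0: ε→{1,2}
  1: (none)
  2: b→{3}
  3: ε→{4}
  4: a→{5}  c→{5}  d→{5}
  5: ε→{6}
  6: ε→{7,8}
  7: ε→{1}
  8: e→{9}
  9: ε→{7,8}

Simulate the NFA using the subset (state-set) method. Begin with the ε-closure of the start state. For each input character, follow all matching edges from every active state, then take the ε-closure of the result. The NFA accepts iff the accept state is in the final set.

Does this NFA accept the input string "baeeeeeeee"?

S₀ = ε-closure({0}) = {0,1,2}
'b' @ 1: {3,4}
'a' @ 2: {1,5,6,7,8}  ✓accept
'e' @ 3: {1,7,8,9}  ✓accept
'e' @ 4: {1,7,8,9}  ✓accept
'e' @ 5: {1,7,8,9}  ✓accept
'e' @ 6: {1,7,8,9}  ✓accept
'e' @ 7: {1,7,8,9}  ✓accept
'e' @ 8: {1,7,8,9}  ✓accept
'e' @ 9: {1,7,8,9}  ✓accept
'e' @ 10: {1,7,8,9}  ✓accept
final: {1,7,8,9}; accept 1 in set

Answer: ACCEPT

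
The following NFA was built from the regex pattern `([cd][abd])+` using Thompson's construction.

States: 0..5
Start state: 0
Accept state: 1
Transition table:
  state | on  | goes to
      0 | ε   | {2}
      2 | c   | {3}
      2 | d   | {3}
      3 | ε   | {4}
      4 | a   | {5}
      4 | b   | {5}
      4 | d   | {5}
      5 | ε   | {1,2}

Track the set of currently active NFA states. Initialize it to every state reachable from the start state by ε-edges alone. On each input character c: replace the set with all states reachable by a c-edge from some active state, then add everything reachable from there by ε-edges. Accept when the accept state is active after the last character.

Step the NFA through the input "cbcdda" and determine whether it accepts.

S₀ = ε-closure({0}) = {0,2}
'c' @ 1: {3,4}
'b' @ 2: {1,2,5}  (accept∈set)
'c' @ 3: {3,4}
'd' @ 4: {1,2,5}  (accept∈set)
'd' @ 5: {3,4}
'a' @ 6: {1,2,5}  (accept∈set)
final: {1,2,5}; accept 1 in set

Answer: ACCEPT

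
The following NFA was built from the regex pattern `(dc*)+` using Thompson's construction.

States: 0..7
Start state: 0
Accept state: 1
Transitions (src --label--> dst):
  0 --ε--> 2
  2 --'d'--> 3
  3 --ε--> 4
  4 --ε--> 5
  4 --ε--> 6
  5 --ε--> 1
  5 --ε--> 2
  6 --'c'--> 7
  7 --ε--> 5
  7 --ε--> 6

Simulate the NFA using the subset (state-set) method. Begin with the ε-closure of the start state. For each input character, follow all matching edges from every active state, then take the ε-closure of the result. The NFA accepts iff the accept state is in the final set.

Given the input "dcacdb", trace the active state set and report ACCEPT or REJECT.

Answer: REJECT

Derivation:
start: ε-closure({0}) = {0,2}
'd' @ 1: {1,2,3,4,5,6}  [accepting]
'c' @ 2: {1,2,5,6,7}  [accepting]
'a' @ 3: {}  — dead — no transitions
rest 'cdb' ignored (set empty)
after full input: {}  (accept=1 not in)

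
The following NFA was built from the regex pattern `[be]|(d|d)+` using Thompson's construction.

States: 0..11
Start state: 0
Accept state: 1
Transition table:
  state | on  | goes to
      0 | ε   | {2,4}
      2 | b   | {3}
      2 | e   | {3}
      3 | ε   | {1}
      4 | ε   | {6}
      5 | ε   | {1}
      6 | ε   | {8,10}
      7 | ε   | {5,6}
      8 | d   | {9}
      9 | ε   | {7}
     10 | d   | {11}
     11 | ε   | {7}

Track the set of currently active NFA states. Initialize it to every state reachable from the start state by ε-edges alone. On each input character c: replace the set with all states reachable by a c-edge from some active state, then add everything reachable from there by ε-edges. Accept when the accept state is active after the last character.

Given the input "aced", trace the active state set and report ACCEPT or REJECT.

Answer: REJECT

Trace:
start: ε-closure({0}) = {0,2,4,6,8,10}
'a' @ 1: {}  — dead — no transitions
rest 'ced' ignored (set empty)
end set {} — state 1 not in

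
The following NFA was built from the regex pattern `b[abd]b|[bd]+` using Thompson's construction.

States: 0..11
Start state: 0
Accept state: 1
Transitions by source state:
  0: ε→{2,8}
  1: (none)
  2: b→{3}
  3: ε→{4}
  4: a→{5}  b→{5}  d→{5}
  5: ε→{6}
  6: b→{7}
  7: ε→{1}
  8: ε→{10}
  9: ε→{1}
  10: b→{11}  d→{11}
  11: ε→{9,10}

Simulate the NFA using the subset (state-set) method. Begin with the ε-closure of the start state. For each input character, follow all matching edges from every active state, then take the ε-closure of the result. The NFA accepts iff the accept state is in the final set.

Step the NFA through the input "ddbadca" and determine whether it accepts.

S₀ = ε-closure({0}) = {0,2,8,10}
'd' @ 1: {1,9,10,11}  [accepting]
'd' @ 2: {1,9,10,11}  [accepting]
'b' @ 3: {1,9,10,11}  [accepting]
'a' @ 4: {}  — state set empty
rest 'dca' ignored (set empty)
after full input: {}  (accept=1 not in)

Answer: REJECT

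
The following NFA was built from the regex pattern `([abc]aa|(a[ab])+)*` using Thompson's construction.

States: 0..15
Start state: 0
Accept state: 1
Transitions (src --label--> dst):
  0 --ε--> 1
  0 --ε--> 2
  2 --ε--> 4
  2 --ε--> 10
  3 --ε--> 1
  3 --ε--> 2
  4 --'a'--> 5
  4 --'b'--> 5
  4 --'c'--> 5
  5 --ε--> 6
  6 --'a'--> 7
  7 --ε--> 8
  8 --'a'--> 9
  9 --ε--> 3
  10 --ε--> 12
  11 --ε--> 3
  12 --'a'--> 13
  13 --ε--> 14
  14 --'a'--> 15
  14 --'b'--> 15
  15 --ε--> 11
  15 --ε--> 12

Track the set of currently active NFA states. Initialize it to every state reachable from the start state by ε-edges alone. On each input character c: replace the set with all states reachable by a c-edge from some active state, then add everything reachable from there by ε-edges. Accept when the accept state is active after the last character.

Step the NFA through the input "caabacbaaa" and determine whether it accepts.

Answer: REJECT

Trace:
S₀ = ε-closure({0}) = {0,1,2,4,10,12}
'c' @ 1: {5,6}
'a' @ 2: {7,8}
'a' @ 3: {1,2,3,4,9,10,12}  ✓accept
'b' @ 4: {5,6}
'a' @ 5: {7,8}
'c' @ 6: {}  — dead — no transitions
rest 'baaa' ignored (set empty)
end set {} — state 1 not in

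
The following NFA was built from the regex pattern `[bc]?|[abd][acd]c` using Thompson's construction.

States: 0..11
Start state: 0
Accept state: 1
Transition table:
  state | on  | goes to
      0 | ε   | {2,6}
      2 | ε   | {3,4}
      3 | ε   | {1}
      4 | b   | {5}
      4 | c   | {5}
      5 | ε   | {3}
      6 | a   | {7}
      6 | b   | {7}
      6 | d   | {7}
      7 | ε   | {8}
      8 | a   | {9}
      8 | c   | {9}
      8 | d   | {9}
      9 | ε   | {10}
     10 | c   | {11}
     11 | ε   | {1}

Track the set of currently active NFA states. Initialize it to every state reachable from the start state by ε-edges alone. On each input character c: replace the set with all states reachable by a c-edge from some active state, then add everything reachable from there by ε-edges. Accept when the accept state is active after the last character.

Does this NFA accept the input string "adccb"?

Answer: REJECT

Derivation:
start: ε-closure({0}) = {0,1,2,3,4,6}
'a' @ 1: {7,8}
'd' @ 2: {9,10}
'c' @ 3: {1,11}  [accepting]
'c' @ 4: {}  — state set empty
rest 'b' ignored (set empty)
final: {}; accept 1 not in set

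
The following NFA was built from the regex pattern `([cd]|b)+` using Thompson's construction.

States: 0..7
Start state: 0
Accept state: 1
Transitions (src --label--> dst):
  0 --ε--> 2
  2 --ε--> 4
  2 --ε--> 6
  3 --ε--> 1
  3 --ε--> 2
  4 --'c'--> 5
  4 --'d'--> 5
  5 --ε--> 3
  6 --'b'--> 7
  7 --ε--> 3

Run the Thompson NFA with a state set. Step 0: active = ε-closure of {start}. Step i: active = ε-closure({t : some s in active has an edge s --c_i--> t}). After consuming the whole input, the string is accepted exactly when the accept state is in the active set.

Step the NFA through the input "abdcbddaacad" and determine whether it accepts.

start: ε-closure({0}) = {0,2,4,6}
'a' @ 1: {}  — no active states
rest 'bdcbddaacad' ignored (set empty)
final: {}; accept 1 not in set

Answer: REJECT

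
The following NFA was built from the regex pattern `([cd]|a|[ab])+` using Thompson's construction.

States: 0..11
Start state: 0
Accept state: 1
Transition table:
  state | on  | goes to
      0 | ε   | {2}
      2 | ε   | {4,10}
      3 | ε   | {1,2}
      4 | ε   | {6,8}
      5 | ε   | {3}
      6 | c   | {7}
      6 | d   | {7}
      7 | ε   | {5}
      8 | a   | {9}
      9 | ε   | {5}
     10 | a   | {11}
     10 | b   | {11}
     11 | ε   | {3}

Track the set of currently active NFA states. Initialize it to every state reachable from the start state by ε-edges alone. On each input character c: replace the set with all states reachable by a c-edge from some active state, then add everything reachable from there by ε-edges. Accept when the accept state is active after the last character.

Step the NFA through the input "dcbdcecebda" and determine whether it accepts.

S₀ = ε-closure({0}) = {0,2,4,6,8,10}
'd' @ 1: {1,2,3,4,5,6,7,8,10}  [accepting]
'c' @ 2: {1,2,3,4,5,6,7,8,10}  [accepting]
'b' @ 3: {1,2,3,4,6,8,10,11}  [accepting]
'd' @ 4: {1,2,3,4,5,6,7,8,10}  [accepting]
'c' @ 5: {1,2,3,4,5,6,7,8,10}  [accepting]
'e' @ 6: {}  — dead — no transitions
rest 'cebda' ignored (set empty)
after full input: {}  (accept=1 not in)

Answer: REJECT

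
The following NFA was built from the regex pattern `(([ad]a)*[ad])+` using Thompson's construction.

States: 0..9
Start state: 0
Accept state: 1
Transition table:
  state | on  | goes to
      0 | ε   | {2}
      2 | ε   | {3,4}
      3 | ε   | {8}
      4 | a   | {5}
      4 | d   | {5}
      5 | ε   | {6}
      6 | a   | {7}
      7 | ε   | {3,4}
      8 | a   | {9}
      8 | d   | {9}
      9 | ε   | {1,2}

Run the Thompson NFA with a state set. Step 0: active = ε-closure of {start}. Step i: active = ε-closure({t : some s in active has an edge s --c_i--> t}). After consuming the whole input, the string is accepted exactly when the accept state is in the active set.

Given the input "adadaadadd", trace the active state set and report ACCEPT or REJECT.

start: ε-closure({0}) = {0,2,3,4,8}
'a' @ 1: {1,2,3,4,5,6,8,9}  (accept∈set)
'd' @ 2: {1,2,3,4,5,6,8,9}  (accept∈set)
'a' @ 3: {1,2,3,4,5,6,7,8,9}  (accept∈set)
'd' @ 4: {1,2,3,4,5,6,8,9}  (accept∈set)
'a' @ 5: {1,2,3,4,5,6,7,8,9}  (accept∈set)
'a' @ 6: {1,2,3,4,5,6,7,8,9}  (accept∈set)
'd' @ 7: {1,2,3,4,5,6,8,9}  (accept∈set)
'a' @ 8: {1,2,3,4,5,6,7,8,9}  (accept∈set)
'd' @ 9: {1,2,3,4,5,6,8,9}  (accept∈set)
'd' @ 10: {1,2,3,4,5,6,8,9}  (accept∈set)
after full input: {1,2,3,4,5,6,8,9}  (accept=1 in)

Answer: ACCEPT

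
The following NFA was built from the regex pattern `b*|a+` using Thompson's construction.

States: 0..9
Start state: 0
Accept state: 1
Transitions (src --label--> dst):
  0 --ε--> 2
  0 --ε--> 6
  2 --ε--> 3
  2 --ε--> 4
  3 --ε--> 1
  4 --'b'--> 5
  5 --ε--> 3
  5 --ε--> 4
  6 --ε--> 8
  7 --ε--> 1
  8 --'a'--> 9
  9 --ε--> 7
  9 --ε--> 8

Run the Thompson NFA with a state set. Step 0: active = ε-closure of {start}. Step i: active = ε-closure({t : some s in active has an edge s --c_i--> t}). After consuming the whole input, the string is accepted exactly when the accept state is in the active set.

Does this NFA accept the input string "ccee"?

S₀ = ε-closure({0}) = {0,1,2,3,4,6,8}
'c' @ 1: {}  — dead — no transitions
rest 'cee' ignored (set empty)
final: {}; accept 1 not in set

Answer: REJECT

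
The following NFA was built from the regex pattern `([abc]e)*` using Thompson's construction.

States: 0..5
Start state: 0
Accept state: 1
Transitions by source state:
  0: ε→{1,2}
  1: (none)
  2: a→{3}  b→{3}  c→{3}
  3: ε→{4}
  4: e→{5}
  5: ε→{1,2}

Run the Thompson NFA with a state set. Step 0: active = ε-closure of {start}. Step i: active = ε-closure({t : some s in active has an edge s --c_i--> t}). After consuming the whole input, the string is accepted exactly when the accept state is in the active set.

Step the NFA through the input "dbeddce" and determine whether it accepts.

start: ε-closure({0}) = {0,1,2}
'd' @ 1: {}  — state set empty
rest 'beddce' ignored (set empty)
end set {} — state 1 not in

Answer: REJECT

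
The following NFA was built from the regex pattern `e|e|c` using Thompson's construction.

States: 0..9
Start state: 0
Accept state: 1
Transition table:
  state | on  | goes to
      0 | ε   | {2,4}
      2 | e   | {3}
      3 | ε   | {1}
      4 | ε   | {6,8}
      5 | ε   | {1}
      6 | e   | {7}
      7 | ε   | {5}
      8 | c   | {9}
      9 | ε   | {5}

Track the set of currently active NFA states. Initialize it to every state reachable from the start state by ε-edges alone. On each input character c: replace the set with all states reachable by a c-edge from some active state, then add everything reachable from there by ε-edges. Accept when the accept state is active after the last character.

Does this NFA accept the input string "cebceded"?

start: ε-closure({0}) = {0,2,4,6,8}
'c' @ 1: {1,5,9}  (accept∈set)
'e' @ 2: {}  — dead — no transitions
rest 'bceded' ignored (set empty)
after full input: {}  (accept=1 not in)

Answer: REJECT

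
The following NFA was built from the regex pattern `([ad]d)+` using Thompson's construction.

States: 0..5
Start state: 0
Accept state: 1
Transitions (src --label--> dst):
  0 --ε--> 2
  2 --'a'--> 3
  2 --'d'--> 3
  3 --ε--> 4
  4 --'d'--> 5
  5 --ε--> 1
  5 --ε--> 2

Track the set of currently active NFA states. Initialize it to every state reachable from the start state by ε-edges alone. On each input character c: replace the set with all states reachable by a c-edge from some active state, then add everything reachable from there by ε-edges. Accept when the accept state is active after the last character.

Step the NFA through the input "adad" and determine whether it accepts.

Answer: ACCEPT

Steps:
S₀ = ε-closure({0}) = {0,2}
'a' @ 1: {3,4}
'd' @ 2: {1,2,5}  (accept∈set)
'a' @ 3: {3,4}
'd' @ 4: {1,2,5}  (accept∈set)
end set {1,2,5} — state 1 in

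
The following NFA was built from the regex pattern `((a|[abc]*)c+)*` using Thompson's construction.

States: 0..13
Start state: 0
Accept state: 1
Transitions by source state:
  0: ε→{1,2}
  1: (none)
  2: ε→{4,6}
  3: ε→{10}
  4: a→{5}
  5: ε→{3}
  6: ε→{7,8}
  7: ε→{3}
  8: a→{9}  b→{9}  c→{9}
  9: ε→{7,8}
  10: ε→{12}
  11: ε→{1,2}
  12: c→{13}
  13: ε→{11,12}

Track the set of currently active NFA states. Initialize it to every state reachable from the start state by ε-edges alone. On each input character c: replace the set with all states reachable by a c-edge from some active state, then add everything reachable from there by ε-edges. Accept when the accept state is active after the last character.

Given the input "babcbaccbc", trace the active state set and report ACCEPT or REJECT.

Answer: ACCEPT

Steps:
S₀ = ε-closure({0}) = {0,1,2,3,4,6,7,8,10,12}
'b' @ 1: {3,7,8,9,10,12}
'a' @ 2: {3,7,8,9,10,12}
'b' @ 3: {3,7,8,9,10,12}
'c' @ 4: {1,2,3,4,6,7,8,9,10,11,12,13}  (accept∈set)
'b' @ 5: {3,7,8,9,10,12}
'a' @ 6: {3,7,8,9,10,12}
'c' @ 7: {1,2,3,4,6,7,8,9,10,11,12,13}  (accept∈set)
'c' @ 8: {1,2,3,4,6,7,8,9,10,11,12,13}  (accept∈set)
'b' @ 9: {3,7,8,9,10,12}
'c' @ 10: {1,2,3,4,6,7,8,9,10,11,12,13}  (accept∈set)
end set {1,2,3,4,6,7,8,9,10,11,12,13} — state 1 in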